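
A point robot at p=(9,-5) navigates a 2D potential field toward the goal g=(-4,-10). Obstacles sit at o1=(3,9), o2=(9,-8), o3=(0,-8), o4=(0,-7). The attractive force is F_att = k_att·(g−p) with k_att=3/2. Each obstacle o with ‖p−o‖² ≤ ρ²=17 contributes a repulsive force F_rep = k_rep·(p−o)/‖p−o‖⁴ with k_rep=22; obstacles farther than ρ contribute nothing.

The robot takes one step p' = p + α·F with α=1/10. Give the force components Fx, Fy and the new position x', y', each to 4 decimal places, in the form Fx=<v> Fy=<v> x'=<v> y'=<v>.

Fx=-19.5000 Fy=-6.6852 x'=7.0500 y'=-5.6685

F_att = 3/2·(g−p) = 3/2·(-13,-5) = (-19.5000,-7.5000)
o1: d²=232 > ρ²=17 → inactive
o2: d²=9 ≤ ρ²=17; F_rep = 22·(0,3)/9² = (0.0000,0.8148)
o3: d²=90 > ρ²=17 → inactive
o4: d²=85 > ρ²=17 → inactive
F = F_att + ΣF_rep = (-19.5000,-6.6852)
p' = p + 1/10·F = (7.0500,-5.6685)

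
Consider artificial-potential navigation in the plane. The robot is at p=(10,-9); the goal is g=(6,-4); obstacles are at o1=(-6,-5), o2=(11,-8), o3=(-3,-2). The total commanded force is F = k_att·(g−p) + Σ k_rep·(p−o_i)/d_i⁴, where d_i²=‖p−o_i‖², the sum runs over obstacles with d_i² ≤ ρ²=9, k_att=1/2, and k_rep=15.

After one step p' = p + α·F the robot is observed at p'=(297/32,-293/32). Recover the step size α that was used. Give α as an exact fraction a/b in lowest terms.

α = 1/8

F_att = 1/2·(g−p) = 1/2·(-4,5) = (-2.0000,2.5000)
o1: d²=272 > ρ²=9 → inactive
o2: d²=2 ≤ ρ²=9; F_rep = 15·(-1,-1)/2² = (-3.7500,-3.7500)
o3: d²=218 > ρ²=9 → inactive
F = F_att + ΣF_rep = (-5.7500,-1.2500)
Δp = p'−p = (-0.7188,-0.1562); α = Δx/Fx = (-23/32) / (-23/4) = 1/8
check: Δy/Fy = (-5/32) / (-5/4) = 1/8 ✓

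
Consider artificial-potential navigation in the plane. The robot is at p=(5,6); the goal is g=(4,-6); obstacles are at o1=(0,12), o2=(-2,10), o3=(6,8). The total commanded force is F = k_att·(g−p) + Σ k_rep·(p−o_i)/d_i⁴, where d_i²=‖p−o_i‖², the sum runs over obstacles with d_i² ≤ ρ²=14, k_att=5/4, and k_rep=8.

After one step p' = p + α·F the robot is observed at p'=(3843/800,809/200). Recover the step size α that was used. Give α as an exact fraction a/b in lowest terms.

α = 1/8

F_att = 5/4·(g−p) = 5/4·(-1,-12) = (-1.2500,-15.0000)
o1: d²=61 > ρ²=14 → inactive
o2: d²=65 > ρ²=14 → inactive
o3: d²=5 ≤ ρ²=14; F_rep = 8·(-1,-2)/5² = (-0.3200,-0.6400)
F = F_att + ΣF_rep = (-1.5700,-15.6400)
Δp = p'−p = (-0.1963,-1.9550); α = Δx/Fx = (-157/800) / (-157/100) = 1/8
check: Δy/Fy = (-391/200) / (-391/25) = 1/8 ✓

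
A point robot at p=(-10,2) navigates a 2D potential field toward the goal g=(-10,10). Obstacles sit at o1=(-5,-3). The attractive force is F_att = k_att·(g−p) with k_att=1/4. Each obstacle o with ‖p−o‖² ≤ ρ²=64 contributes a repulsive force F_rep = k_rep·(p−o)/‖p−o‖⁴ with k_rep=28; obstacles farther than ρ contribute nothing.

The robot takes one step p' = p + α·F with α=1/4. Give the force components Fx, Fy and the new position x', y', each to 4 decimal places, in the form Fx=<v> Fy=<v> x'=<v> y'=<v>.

F_att = 1/4·(g−p) = 1/4·(0,8) = (0.0000,2.0000)
o1: d²=50 ≤ ρ²=64; F_rep = 28·(-5,5)/50² = (-0.0560,0.0560)
F = F_att + ΣF_rep = (-0.0560,2.0560)
p' = p + 1/4·F = (-10.0140,2.5140)

Fx=-0.0560 Fy=2.0560 x'=-10.0140 y'=2.5140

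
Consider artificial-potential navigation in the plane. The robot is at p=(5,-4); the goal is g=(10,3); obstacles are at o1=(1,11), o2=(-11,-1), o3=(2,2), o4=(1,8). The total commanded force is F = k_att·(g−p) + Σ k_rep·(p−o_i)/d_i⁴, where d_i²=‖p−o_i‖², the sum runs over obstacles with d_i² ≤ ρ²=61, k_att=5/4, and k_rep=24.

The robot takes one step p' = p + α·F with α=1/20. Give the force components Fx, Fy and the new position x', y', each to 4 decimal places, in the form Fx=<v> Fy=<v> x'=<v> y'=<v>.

F_att = 5/4·(g−p) = 5/4·(5,7) = (6.2500,8.7500)
o1: d²=241 > ρ²=61 → inactive
o2: d²=265 > ρ²=61 → inactive
o3: d²=45 ≤ ρ²=61; F_rep = 24·(3,-6)/45² = (0.0356,-0.0711)
o4: d²=160 > ρ²=61 → inactive
F = F_att + ΣF_rep = (6.2856,8.6789)
p' = p + 1/20·F = (5.3143,-3.5661)

Fx=6.2856 Fy=8.6789 x'=5.3143 y'=-3.5661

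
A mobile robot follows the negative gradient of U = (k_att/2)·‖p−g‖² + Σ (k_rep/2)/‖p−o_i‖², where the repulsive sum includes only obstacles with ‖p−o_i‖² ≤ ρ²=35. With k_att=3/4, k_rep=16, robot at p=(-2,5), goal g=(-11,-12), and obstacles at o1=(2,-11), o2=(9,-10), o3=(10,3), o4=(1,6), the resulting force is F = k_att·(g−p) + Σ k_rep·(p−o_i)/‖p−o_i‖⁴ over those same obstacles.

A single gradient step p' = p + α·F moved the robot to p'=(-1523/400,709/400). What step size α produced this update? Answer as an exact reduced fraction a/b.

α = 1/4

F_att = 3/4·(g−p) = 3/4·(-9,-17) = (-6.7500,-12.7500)
o1: d²=272 > ρ²=35 → inactive
o2: d²=346 > ρ²=35 → inactive
o3: d²=148 > ρ²=35 → inactive
o4: d²=10 ≤ ρ²=35; F_rep = 16·(-3,-1)/10² = (-0.4800,-0.1600)
F = F_att + ΣF_rep = (-7.2300,-12.9100)
Δp = p'−p = (-1.8075,-3.2275); α = Δx/Fx = (-723/400) / (-723/100) = 1/4
check: Δy/Fy = (-1291/400) / (-1291/100) = 1/4 ✓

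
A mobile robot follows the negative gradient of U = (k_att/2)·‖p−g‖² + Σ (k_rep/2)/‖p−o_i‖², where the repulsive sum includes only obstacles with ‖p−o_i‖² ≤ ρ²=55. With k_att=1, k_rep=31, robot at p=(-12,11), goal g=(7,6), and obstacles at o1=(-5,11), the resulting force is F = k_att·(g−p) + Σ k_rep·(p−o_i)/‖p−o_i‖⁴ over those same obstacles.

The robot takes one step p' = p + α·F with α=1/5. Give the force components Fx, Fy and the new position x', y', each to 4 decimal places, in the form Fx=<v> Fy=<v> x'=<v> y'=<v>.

Fx=18.9096 Fy=-5.0000 x'=-8.2181 y'=10.0000

F_att = 1·(g−p) = 1·(19,-5) = (19.0000,-5.0000)
o1: d²=49 ≤ ρ²=55; F_rep = 31·(-7,0)/49² = (-0.0904,0.0000)
F = F_att + ΣF_rep = (18.9096,-5.0000)
p' = p + 1/5·F = (-8.2181,10.0000)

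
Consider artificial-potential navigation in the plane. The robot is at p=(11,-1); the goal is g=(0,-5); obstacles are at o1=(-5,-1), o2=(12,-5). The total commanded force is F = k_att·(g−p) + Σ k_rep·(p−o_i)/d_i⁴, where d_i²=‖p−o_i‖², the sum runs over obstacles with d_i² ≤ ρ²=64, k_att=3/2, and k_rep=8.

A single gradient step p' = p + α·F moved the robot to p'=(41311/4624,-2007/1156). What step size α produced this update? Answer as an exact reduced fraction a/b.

F_att = 3/2·(g−p) = 3/2·(-11,-4) = (-16.5000,-6.0000)
o1: d²=256 > ρ²=64 → inactive
o2: d²=17 ≤ ρ²=64; F_rep = 8·(-1,4)/17² = (-0.0277,0.1107)
F = F_att + ΣF_rep = (-16.5277,-5.8893)
Δp = p'−p = (-2.0660,-0.7362); α = Δx/Fx = (-9553/4624) / (-9553/578) = 1/8
check: Δy/Fy = (-851/1156) / (-1702/289) = 1/8 ✓

α = 1/8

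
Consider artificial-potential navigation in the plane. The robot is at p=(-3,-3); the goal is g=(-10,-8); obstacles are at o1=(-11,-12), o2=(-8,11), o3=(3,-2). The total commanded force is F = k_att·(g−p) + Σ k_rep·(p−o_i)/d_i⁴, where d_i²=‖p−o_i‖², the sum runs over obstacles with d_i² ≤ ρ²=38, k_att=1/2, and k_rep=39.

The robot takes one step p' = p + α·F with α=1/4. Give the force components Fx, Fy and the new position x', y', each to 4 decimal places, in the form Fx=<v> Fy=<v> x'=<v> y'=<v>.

Fx=-3.6709 Fy=-2.5285 x'=-3.9177 y'=-3.6321

F_att = 1/2·(g−p) = 1/2·(-7,-5) = (-3.5000,-2.5000)
o1: d²=145 > ρ²=38 → inactive
o2: d²=221 > ρ²=38 → inactive
o3: d²=37 ≤ ρ²=38; F_rep = 39·(-6,-1)/37² = (-0.1709,-0.0285)
F = F_att + ΣF_rep = (-3.6709,-2.5285)
p' = p + 1/4·F = (-3.9177,-3.6321)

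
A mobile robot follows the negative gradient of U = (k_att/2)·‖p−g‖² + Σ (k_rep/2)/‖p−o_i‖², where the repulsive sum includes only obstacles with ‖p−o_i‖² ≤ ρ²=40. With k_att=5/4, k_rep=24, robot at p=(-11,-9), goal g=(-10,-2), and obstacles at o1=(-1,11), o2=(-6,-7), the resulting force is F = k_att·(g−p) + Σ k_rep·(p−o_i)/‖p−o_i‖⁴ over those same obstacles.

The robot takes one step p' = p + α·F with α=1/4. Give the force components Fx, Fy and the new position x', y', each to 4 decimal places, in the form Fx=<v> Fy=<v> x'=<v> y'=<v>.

Fx=1.1073 Fy=8.6929 x'=-10.7232 y'=-6.8268

F_att = 5/4·(g−p) = 5/4·(1,7) = (1.2500,8.7500)
o1: d²=500 > ρ²=40 → inactive
o2: d²=29 ≤ ρ²=40; F_rep = 24·(-5,-2)/29² = (-0.1427,-0.0571)
F = F_att + ΣF_rep = (1.1073,8.6929)
p' = p + 1/4·F = (-10.7232,-6.8268)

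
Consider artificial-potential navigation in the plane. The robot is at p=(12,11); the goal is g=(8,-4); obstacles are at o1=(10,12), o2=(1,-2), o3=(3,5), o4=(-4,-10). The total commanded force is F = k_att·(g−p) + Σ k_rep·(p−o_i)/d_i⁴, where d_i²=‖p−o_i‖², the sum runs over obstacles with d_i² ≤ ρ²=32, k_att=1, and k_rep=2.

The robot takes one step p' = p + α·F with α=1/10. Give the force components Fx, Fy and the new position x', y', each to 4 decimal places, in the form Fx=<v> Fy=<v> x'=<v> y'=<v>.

F_att = 1·(g−p) = 1·(-4,-15) = (-4.0000,-15.0000)
o1: d²=5 ≤ ρ²=32; F_rep = 2·(2,-1)/5² = (0.1600,-0.0800)
o2: d²=290 > ρ²=32 → inactive
o3: d²=117 > ρ²=32 → inactive
o4: d²=697 > ρ²=32 → inactive
F = F_att + ΣF_rep = (-3.8400,-15.0800)
p' = p + 1/10·F = (11.6160,9.4920)

Fx=-3.8400 Fy=-15.0800 x'=11.6160 y'=9.4920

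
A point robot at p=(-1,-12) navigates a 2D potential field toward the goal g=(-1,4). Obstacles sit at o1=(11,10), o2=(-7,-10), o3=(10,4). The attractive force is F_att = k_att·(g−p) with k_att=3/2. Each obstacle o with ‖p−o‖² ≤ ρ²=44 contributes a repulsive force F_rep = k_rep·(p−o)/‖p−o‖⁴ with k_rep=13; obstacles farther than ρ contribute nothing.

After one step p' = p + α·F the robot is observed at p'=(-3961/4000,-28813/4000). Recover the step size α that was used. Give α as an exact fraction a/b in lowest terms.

F_att = 3/2·(g−p) = 3/2·(0,16) = (0.0000,24.0000)
o1: d²=628 > ρ²=44 → inactive
o2: d²=40 ≤ ρ²=44; F_rep = 13·(6,-2)/40² = (0.0488,-0.0163)
o3: d²=377 > ρ²=44 → inactive
F = F_att + ΣF_rep = (0.0488,23.9838)
Δp = p'−p = (0.0097,4.7968); α = Δx/Fx = (39/4000) / (39/800) = 1/5
check: Δy/Fy = (19187/4000) / (19187/800) = 1/5 ✓

α = 1/5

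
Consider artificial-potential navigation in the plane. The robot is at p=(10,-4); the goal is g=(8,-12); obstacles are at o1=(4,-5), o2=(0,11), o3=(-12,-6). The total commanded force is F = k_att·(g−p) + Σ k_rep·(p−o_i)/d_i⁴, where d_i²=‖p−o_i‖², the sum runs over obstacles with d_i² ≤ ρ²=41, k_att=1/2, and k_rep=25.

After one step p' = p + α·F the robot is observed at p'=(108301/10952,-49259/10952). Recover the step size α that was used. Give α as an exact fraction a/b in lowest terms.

α = 1/8

F_att = 1/2·(g−p) = 1/2·(-2,-8) = (-1.0000,-4.0000)
o1: d²=37 ≤ ρ²=41; F_rep = 25·(6,1)/37² = (0.1096,0.0183)
o2: d²=325 > ρ²=41 → inactive
o3: d²=488 > ρ²=41 → inactive
F = F_att + ΣF_rep = (-0.8904,-3.9817)
Δp = p'−p = (-0.1113,-0.4977); α = Δx/Fx = (-1219/10952) / (-1219/1369) = 1/8
check: Δy/Fy = (-5451/10952) / (-5451/1369) = 1/8 ✓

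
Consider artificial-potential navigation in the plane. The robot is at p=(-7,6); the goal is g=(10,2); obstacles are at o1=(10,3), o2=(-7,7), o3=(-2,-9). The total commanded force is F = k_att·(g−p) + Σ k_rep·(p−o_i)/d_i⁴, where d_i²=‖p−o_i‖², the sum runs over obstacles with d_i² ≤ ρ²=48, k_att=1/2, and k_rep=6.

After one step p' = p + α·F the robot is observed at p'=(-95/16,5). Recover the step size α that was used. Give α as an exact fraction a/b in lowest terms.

α = 1/8

F_att = 1/2·(g−p) = 1/2·(17,-4) = (8.5000,-2.0000)
o1: d²=298 > ρ²=48 → inactive
o2: d²=1 ≤ ρ²=48; F_rep = 6·(0,-1)/1² = (0.0000,-6.0000)
o3: d²=250 > ρ²=48 → inactive
F = F_att + ΣF_rep = (8.5000,-8.0000)
Δp = p'−p = (1.0625,-1.0000); α = Δx/Fx = (17/16) / (17/2) = 1/8
check: Δy/Fy = (-1) / (-8) = 1/8 ✓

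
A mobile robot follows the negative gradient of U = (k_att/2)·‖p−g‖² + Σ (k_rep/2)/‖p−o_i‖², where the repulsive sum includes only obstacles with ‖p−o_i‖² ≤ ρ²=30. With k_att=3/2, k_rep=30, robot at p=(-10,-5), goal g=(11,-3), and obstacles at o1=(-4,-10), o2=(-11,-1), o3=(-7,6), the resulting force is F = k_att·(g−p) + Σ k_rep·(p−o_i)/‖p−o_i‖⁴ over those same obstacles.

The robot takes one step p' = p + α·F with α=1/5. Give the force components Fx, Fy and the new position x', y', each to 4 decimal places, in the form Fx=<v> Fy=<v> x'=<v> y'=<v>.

F_att = 3/2·(g−p) = 3/2·(21,2) = (31.5000,3.0000)
o1: d²=61 > ρ²=30 → inactive
o2: d²=17 ≤ ρ²=30; F_rep = 30·(1,-4)/17² = (0.1038,-0.4152)
o3: d²=130 > ρ²=30 → inactive
F = F_att + ΣF_rep = (31.6038,2.5848)
p' = p + 1/5·F = (-3.6792,-4.4830)

Fx=31.6038 Fy=2.5848 x'=-3.6792 y'=-4.4830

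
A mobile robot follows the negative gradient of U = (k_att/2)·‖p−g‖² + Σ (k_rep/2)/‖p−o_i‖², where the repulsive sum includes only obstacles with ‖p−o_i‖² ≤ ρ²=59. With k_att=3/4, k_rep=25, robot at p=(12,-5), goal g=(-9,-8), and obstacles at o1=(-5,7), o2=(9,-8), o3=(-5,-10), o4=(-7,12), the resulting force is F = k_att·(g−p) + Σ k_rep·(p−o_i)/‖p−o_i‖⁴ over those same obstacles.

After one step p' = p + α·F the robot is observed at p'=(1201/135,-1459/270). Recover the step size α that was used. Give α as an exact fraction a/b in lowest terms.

F_att = 3/4·(g−p) = 3/4·(-21,-3) = (-15.7500,-2.2500)
o1: d²=433 > ρ²=59 → inactive
o2: d²=18 ≤ ρ²=59; F_rep = 25·(3,3)/18² = (0.2315,0.2315)
o3: d²=314 > ρ²=59 → inactive
o4: d²=650 > ρ²=59 → inactive
F = F_att + ΣF_rep = (-15.5185,-2.0185)
Δp = p'−p = (-3.1037,-0.4037); α = Δx/Fx = (-419/135) / (-419/27) = 1/5
check: Δy/Fy = (-109/270) / (-109/54) = 1/5 ✓

α = 1/5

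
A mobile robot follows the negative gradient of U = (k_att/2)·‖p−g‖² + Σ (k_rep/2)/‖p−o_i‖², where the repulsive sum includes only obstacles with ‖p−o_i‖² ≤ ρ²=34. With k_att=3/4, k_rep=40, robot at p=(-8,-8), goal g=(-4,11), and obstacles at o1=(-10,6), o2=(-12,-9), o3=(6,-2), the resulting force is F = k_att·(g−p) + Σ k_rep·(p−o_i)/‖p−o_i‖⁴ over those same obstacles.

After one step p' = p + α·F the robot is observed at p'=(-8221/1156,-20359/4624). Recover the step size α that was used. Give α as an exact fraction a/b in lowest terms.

F_att = 3/4·(g−p) = 3/4·(4,19) = (3.0000,14.2500)
o1: d²=200 > ρ²=34 → inactive
o2: d²=17 ≤ ρ²=34; F_rep = 40·(4,1)/17² = (0.5536,0.1384)
o3: d²=232 > ρ²=34 → inactive
F = F_att + ΣF_rep = (3.5536,14.3884)
Δp = p'−p = (0.8884,3.5971); α = Δx/Fx = (1027/1156) / (1027/289) = 1/4
check: Δy/Fy = (16633/4624) / (16633/1156) = 1/4 ✓

α = 1/4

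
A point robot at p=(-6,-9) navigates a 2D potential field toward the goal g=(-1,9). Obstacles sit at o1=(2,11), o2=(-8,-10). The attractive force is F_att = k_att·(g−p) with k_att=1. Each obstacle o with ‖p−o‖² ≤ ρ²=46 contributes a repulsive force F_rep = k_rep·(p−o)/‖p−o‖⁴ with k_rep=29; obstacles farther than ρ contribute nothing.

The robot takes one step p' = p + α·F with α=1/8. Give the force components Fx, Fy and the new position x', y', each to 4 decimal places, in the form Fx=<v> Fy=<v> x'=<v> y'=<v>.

F_att = 1·(g−p) = 1·(5,18) = (5.0000,18.0000)
o1: d²=464 > ρ²=46 → inactive
o2: d²=5 ≤ ρ²=46; F_rep = 29·(2,1)/5² = (2.3200,1.1600)
F = F_att + ΣF_rep = (7.3200,19.1600)
p' = p + 1/8·F = (-5.0850,-6.6050)

Fx=7.3200 Fy=19.1600 x'=-5.0850 y'=-6.6050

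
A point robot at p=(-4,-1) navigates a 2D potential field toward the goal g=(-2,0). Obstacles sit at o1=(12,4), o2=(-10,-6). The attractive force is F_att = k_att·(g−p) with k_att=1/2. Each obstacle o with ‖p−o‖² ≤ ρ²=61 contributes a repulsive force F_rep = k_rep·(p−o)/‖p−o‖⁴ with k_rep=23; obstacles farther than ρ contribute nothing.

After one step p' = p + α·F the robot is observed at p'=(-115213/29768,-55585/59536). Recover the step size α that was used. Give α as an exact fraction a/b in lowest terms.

α = 1/8

F_att = 1/2·(g−p) = 1/2·(2,1) = (1.0000,0.5000)
o1: d²=281 > ρ²=61 → inactive
o2: d²=61 ≤ ρ²=61; F_rep = 23·(6,5)/61² = (0.0371,0.0309)
F = F_att + ΣF_rep = (1.0371,0.5309)
Δp = p'−p = (0.1296,0.0664); α = Δx/Fx = (3859/29768) / (3859/3721) = 1/8
check: Δy/Fy = (3951/59536) / (3951/7442) = 1/8 ✓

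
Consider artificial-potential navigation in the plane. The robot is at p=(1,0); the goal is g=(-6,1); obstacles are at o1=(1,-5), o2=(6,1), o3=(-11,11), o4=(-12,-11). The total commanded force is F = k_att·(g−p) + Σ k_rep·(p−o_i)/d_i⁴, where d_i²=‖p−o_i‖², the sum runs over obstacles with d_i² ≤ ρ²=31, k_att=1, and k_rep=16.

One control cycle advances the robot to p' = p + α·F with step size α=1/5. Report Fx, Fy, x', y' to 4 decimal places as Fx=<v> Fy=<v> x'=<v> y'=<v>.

Fx=-7.1183 Fy=1.1043 x'=-0.4237 y'=0.2209

F_att = 1·(g−p) = 1·(-7,1) = (-7.0000,1.0000)
o1: d²=25 ≤ ρ²=31; F_rep = 16·(0,5)/25² = (0.0000,0.1280)
o2: d²=26 ≤ ρ²=31; F_rep = 16·(-5,-1)/26² = (-0.1183,-0.0237)
o3: d²=265 > ρ²=31 → inactive
o4: d²=290 > ρ²=31 → inactive
F = F_att + ΣF_rep = (-7.1183,1.1043)
p' = p + 1/5·F = (-0.4237,0.2209)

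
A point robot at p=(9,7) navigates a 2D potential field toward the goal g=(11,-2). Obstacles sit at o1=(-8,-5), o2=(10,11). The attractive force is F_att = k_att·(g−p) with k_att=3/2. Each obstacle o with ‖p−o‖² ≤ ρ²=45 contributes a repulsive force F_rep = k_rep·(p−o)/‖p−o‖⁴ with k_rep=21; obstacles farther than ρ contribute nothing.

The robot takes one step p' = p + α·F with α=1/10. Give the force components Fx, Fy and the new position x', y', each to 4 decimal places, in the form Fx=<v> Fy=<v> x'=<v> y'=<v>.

F_att = 3/2·(g−p) = 3/2·(2,-9) = (3.0000,-13.5000)
o1: d²=433 > ρ²=45 → inactive
o2: d²=17 ≤ ρ²=45; F_rep = 21·(-1,-4)/17² = (-0.0727,-0.2907)
F = F_att + ΣF_rep = (2.9273,-13.7907)
p' = p + 1/10·F = (9.2927,5.6209)

Fx=2.9273 Fy=-13.7907 x'=9.2927 y'=5.6209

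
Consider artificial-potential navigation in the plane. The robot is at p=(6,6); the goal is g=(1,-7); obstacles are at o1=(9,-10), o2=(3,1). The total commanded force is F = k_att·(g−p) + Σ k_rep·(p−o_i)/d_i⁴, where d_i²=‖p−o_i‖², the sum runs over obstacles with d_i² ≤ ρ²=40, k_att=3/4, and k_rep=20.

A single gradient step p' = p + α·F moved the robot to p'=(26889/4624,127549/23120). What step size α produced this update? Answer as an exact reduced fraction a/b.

α = 1/20

F_att = 3/4·(g−p) = 3/4·(-5,-13) = (-3.7500,-9.7500)
o1: d²=265 > ρ²=40 → inactive
o2: d²=34 ≤ ρ²=40; F_rep = 20·(3,5)/34² = (0.0519,0.0865)
F = F_att + ΣF_rep = (-3.6981,-9.6635)
Δp = p'−p = (-0.1849,-0.4832); α = Δx/Fx = (-855/4624) / (-4275/1156) = 1/20
check: Δy/Fy = (-11171/23120) / (-11171/1156) = 1/20 ✓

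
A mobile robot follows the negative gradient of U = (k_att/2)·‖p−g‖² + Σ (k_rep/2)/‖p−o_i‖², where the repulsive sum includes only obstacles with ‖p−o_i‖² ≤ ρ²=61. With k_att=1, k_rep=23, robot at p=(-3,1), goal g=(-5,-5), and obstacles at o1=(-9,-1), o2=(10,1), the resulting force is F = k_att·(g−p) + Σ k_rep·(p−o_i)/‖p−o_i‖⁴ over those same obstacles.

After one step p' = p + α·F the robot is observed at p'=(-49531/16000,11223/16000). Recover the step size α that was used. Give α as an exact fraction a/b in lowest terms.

α = 1/20

F_att = 1·(g−p) = 1·(-2,-6) = (-2.0000,-6.0000)
o1: d²=40 ≤ ρ²=61; F_rep = 23·(6,2)/40² = (0.0862,0.0288)
o2: d²=169 > ρ²=61 → inactive
F = F_att + ΣF_rep = (-1.9138,-5.9713)
Δp = p'−p = (-0.0957,-0.2986); α = Δx/Fx = (-1531/16000) / (-1531/800) = 1/20
check: Δy/Fy = (-4777/16000) / (-4777/800) = 1/20 ✓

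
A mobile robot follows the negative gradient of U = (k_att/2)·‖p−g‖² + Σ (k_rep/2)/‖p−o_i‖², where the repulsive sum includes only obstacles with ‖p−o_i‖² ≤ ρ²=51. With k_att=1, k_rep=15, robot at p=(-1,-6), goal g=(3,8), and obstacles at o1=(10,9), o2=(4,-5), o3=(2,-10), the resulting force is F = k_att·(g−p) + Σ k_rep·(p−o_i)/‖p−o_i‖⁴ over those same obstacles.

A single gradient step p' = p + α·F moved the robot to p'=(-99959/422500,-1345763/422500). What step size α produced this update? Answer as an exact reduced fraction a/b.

α = 1/5

F_att = 1·(g−p) = 1·(4,14) = (4.0000,14.0000)
o1: d²=346 > ρ²=51 → inactive
o2: d²=26 ≤ ρ²=51; F_rep = 15·(-5,-1)/26² = (-0.1109,-0.0222)
o3: d²=25 ≤ ρ²=51; F_rep = 15·(-3,4)/25² = (-0.0720,0.0960)
F = F_att + ΣF_rep = (3.8171,14.0738)
Δp = p'−p = (0.7634,2.8148); α = Δx/Fx = (322541/422500) / (322541/84500) = 1/5
check: Δy/Fy = (1189237/422500) / (1189237/84500) = 1/5 ✓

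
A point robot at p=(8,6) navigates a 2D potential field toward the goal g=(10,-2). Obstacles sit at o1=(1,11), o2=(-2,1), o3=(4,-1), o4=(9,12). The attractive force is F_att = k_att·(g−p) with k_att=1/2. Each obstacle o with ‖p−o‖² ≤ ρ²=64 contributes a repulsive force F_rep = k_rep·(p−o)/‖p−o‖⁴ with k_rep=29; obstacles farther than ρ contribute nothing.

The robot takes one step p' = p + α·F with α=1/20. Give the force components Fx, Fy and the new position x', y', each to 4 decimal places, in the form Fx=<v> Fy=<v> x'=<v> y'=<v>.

F_att = 1/2·(g−p) = 1/2·(2,-8) = (1.0000,-4.0000)
o1: d²=74 > ρ²=64 → inactive
o2: d²=125 > ρ²=64 → inactive
o3: d²=65 > ρ²=64 → inactive
o4: d²=37 ≤ ρ²=64; F_rep = 29·(-1,-6)/37² = (-0.0212,-0.1271)
F = F_att + ΣF_rep = (0.9788,-4.1271)
p' = p + 1/20·F = (8.0489,5.7936)

Fx=0.9788 Fy=-4.1271 x'=8.0489 y'=5.7936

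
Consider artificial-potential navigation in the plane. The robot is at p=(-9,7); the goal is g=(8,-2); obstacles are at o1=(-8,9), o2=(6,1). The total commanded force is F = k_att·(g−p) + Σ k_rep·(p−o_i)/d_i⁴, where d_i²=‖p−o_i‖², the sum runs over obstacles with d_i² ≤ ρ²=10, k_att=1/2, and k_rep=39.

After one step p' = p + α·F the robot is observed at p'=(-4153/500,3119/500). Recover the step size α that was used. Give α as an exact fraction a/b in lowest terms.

F_att = 1/2·(g−p) = 1/2·(17,-9) = (8.5000,-4.5000)
o1: d²=5 ≤ ρ²=10; F_rep = 39·(-1,-2)/5² = (-1.5600,-3.1200)
o2: d²=261 > ρ²=10 → inactive
F = F_att + ΣF_rep = (6.9400,-7.6200)
Δp = p'−p = (0.6940,-0.7620); α = Δx/Fx = (347/500) / (347/50) = 1/10
check: Δy/Fy = (-381/500) / (-381/50) = 1/10 ✓

α = 1/10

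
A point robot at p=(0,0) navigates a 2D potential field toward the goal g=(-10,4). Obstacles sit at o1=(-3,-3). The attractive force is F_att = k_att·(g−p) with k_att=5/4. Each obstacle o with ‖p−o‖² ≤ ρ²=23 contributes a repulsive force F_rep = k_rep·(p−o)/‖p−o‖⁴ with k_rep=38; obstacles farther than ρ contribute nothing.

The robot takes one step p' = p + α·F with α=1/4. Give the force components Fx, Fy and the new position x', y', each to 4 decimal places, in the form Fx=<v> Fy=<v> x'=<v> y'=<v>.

Fx=-12.1481 Fy=5.3519 x'=-3.0370 y'=1.3380

F_att = 5/4·(g−p) = 5/4·(-10,4) = (-12.5000,5.0000)
o1: d²=18 ≤ ρ²=23; F_rep = 38·(3,3)/18² = (0.3519,0.3519)
F = F_att + ΣF_rep = (-12.1481,5.3519)
p' = p + 1/4·F = (-3.0370,1.3380)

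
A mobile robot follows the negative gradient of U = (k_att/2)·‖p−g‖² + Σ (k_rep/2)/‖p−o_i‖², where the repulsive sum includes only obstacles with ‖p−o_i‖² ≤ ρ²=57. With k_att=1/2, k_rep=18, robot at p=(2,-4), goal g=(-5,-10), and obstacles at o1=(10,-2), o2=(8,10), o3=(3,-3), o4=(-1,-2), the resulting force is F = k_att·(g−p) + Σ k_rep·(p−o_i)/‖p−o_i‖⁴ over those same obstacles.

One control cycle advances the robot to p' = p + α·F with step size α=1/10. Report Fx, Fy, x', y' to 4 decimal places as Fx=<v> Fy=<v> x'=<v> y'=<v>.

Fx=-7.6805 Fy=-7.7130 x'=1.2320 y'=-4.7713

F_att = 1/2·(g−p) = 1/2·(-7,-6) = (-3.5000,-3.0000)
o1: d²=68 > ρ²=57 → inactive
o2: d²=232 > ρ²=57 → inactive
o3: d²=2 ≤ ρ²=57; F_rep = 18·(-1,-1)/2² = (-4.5000,-4.5000)
o4: d²=13 ≤ ρ²=57; F_rep = 18·(3,-2)/13² = (0.3195,-0.2130)
F = F_att + ΣF_rep = (-7.6805,-7.7130)
p' = p + 1/10·F = (1.2320,-4.7713)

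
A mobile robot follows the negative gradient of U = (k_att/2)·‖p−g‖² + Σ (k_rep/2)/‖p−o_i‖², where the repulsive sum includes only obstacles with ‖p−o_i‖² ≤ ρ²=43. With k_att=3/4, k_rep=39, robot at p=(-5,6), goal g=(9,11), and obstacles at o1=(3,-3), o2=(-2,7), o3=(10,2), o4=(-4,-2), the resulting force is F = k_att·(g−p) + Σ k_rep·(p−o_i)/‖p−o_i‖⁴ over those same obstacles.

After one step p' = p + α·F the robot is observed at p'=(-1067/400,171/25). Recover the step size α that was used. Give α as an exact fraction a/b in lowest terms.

α = 1/4

F_att = 3/4·(g−p) = 3/4·(14,5) = (10.5000,3.7500)
o1: d²=145 > ρ²=43 → inactive
o2: d²=10 ≤ ρ²=43; F_rep = 39·(-3,-1)/10² = (-1.1700,-0.3900)
o3: d²=241 > ρ²=43 → inactive
o4: d²=65 > ρ²=43 → inactive
F = F_att + ΣF_rep = (9.3300,3.3600)
Δp = p'−p = (2.3325,0.8400); α = Δx/Fx = (933/400) / (933/100) = 1/4
check: Δy/Fy = (21/25) / (84/25) = 1/4 ✓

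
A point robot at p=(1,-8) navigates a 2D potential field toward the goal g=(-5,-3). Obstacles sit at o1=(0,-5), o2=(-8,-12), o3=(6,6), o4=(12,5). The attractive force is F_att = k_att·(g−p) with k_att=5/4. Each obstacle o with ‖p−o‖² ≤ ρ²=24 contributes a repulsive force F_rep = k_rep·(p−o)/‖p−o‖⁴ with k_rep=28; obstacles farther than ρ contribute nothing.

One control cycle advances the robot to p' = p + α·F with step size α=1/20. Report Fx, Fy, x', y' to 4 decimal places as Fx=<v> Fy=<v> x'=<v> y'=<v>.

Fx=-7.2200 Fy=5.4100 x'=0.6390 y'=-7.7295

F_att = 5/4·(g−p) = 5/4·(-6,5) = (-7.5000,6.2500)
o1: d²=10 ≤ ρ²=24; F_rep = 28·(1,-3)/10² = (0.2800,-0.8400)
o2: d²=97 > ρ²=24 → inactive
o3: d²=221 > ρ²=24 → inactive
o4: d²=290 > ρ²=24 → inactive
F = F_att + ΣF_rep = (-7.2200,5.4100)
p' = p + 1/20·F = (0.6390,-7.7295)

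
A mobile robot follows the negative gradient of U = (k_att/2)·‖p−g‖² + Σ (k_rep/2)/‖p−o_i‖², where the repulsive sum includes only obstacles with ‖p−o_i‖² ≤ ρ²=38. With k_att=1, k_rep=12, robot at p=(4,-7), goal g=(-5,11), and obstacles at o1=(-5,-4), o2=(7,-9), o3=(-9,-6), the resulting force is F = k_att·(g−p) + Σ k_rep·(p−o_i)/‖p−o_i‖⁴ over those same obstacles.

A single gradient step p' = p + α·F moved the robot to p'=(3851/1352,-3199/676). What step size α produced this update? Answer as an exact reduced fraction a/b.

α = 1/8

F_att = 1·(g−p) = 1·(-9,18) = (-9.0000,18.0000)
o1: d²=90 > ρ²=38 → inactive
o2: d²=13 ≤ ρ²=38; F_rep = 12·(-3,2)/13² = (-0.2130,0.1420)
o3: d²=170 > ρ²=38 → inactive
F = F_att + ΣF_rep = (-9.2130,18.1420)
Δp = p'−p = (-1.1516,2.2678); α = Δx/Fx = (-1557/1352) / (-1557/169) = 1/8
check: Δy/Fy = (1533/676) / (3066/169) = 1/8 ✓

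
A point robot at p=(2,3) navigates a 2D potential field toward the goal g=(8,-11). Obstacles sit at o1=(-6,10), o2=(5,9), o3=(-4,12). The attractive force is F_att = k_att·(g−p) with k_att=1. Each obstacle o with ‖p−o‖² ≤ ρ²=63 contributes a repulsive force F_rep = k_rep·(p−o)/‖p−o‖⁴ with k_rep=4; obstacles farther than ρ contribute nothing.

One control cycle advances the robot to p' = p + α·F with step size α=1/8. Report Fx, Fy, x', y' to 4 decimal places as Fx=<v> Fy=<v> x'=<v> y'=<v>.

Fx=5.9941 Fy=-14.0119 x'=2.7493 y'=1.2485

F_att = 1·(g−p) = 1·(6,-14) = (6.0000,-14.0000)
o1: d²=113 > ρ²=63 → inactive
o2: d²=45 ≤ ρ²=63; F_rep = 4·(-3,-6)/45² = (-0.0059,-0.0119)
o3: d²=117 > ρ²=63 → inactive
F = F_att + ΣF_rep = (5.9941,-14.0119)
p' = p + 1/8·F = (2.7493,1.2485)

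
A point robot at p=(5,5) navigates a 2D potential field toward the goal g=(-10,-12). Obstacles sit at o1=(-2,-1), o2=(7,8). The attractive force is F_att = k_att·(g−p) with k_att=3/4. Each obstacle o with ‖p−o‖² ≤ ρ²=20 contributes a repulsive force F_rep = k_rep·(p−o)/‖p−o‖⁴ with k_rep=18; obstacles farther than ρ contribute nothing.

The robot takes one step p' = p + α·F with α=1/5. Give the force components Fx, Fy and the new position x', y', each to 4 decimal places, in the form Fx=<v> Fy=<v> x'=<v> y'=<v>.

Fx=-11.4630 Fy=-13.0695 x'=2.7074 y'=2.3861

F_att = 3/4·(g−p) = 3/4·(-15,-17) = (-11.2500,-12.7500)
o1: d²=85 > ρ²=20 → inactive
o2: d²=13 ≤ ρ²=20; F_rep = 18·(-2,-3)/13² = (-0.2130,-0.3195)
F = F_att + ΣF_rep = (-11.4630,-13.0695)
p' = p + 1/5·F = (2.7074,2.3861)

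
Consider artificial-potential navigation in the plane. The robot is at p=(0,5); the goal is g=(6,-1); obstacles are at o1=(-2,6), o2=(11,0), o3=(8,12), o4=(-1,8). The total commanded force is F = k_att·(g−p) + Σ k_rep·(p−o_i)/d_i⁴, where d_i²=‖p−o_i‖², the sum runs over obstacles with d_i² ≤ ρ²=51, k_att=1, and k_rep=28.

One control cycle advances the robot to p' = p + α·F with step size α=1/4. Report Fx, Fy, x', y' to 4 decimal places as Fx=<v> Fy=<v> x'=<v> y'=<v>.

Fx=8.5200 Fy=-7.9600 x'=2.1300 y'=3.0100

F_att = 1·(g−p) = 1·(6,-6) = (6.0000,-6.0000)
o1: d²=5 ≤ ρ²=51; F_rep = 28·(2,-1)/5² = (2.2400,-1.1200)
o2: d²=146 > ρ²=51 → inactive
o3: d²=113 > ρ²=51 → inactive
o4: d²=10 ≤ ρ²=51; F_rep = 28·(1,-3)/10² = (0.2800,-0.8400)
F = F_att + ΣF_rep = (8.5200,-7.9600)
p' = p + 1/4·F = (2.1300,3.0100)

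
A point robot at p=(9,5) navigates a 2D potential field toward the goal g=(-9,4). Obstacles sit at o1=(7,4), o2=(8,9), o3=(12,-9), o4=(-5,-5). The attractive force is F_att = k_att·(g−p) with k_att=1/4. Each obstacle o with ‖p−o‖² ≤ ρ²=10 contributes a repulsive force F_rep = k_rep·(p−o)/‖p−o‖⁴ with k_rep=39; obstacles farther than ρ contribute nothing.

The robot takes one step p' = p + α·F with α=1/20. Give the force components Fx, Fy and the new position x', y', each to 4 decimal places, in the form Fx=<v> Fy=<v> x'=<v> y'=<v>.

F_att = 1/4·(g−p) = 1/4·(-18,-1) = (-4.5000,-0.2500)
o1: d²=5 ≤ ρ²=10; F_rep = 39·(2,1)/5² = (3.1200,1.5600)
o2: d²=17 > ρ²=10 → inactive
o3: d²=205 > ρ²=10 → inactive
o4: d²=296 > ρ²=10 → inactive
F = F_att + ΣF_rep = (-1.3800,1.3100)
p' = p + 1/20·F = (8.9310,5.0655)

Fx=-1.3800 Fy=1.3100 x'=8.9310 y'=5.0655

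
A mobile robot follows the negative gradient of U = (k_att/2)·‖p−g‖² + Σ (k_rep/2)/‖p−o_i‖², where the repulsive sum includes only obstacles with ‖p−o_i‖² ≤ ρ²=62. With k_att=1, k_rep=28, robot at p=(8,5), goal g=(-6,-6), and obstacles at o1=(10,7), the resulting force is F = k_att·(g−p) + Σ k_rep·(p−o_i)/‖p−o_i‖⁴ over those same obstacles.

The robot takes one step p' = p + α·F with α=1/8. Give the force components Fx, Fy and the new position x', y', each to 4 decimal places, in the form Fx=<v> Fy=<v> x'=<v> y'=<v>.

F_att = 1·(g−p) = 1·(-14,-11) = (-14.0000,-11.0000)
o1: d²=8 ≤ ρ²=62; F_rep = 28·(-2,-2)/8² = (-0.8750,-0.8750)
F = F_att + ΣF_rep = (-14.8750,-11.8750)
p' = p + 1/8·F = (6.1406,3.5156)

Fx=-14.8750 Fy=-11.8750 x'=6.1406 y'=3.5156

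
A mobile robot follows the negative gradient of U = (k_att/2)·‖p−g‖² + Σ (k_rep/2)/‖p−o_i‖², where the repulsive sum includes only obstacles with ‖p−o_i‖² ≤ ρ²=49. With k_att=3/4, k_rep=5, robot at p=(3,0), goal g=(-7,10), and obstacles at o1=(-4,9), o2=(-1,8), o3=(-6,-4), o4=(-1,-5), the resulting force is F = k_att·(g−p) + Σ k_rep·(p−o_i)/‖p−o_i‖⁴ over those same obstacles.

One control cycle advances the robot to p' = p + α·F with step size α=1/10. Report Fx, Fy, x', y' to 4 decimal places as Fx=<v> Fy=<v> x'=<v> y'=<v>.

Fx=-7.4881 Fy=7.5149 x'=2.2512 y'=0.7515

F_att = 3/4·(g−p) = 3/4·(-10,10) = (-7.5000,7.5000)
o1: d²=130 > ρ²=49 → inactive
o2: d²=80 > ρ²=49 → inactive
o3: d²=97 > ρ²=49 → inactive
o4: d²=41 ≤ ρ²=49; F_rep = 5·(4,5)/41² = (0.0119,0.0149)
F = F_att + ΣF_rep = (-7.4881,7.5149)
p' = p + 1/10·F = (2.2512,0.7515)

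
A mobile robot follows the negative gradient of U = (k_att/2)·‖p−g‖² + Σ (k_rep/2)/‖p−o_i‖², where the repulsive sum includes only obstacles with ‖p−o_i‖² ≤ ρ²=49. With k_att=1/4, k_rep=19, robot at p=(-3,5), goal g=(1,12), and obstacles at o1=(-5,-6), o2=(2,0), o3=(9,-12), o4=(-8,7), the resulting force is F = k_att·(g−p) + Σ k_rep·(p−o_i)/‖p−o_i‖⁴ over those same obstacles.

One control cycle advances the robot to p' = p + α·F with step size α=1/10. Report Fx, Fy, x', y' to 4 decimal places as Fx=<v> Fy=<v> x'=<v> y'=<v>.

Fx=1.1130 Fy=1.7048 x'=-2.8887 y'=5.1705

F_att = 1/4·(g−p) = 1/4·(4,7) = (1.0000,1.7500)
o1: d²=125 > ρ²=49 → inactive
o2: d²=50 > ρ²=49 → inactive
o3: d²=433 > ρ²=49 → inactive
o4: d²=29 ≤ ρ²=49; F_rep = 19·(5,-2)/29² = (0.1130,-0.0452)
F = F_att + ΣF_rep = (1.1130,1.7048)
p' = p + 1/10·F = (-2.8887,5.1705)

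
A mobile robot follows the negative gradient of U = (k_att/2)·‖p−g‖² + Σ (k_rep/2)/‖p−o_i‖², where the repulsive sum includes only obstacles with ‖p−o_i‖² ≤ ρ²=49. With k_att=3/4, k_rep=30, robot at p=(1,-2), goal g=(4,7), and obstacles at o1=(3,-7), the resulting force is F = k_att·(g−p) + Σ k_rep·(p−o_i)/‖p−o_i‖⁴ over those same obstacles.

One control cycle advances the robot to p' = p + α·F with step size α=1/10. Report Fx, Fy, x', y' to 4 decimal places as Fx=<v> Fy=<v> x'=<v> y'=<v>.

Fx=2.1787 Fy=6.9284 x'=1.2179 y'=-1.3072

F_att = 3/4·(g−p) = 3/4·(3,9) = (2.2500,6.7500)
o1: d²=29 ≤ ρ²=49; F_rep = 30·(-2,5)/29² = (-0.0713,0.1784)
F = F_att + ΣF_rep = (2.1787,6.9284)
p' = p + 1/10·F = (1.2179,-1.3072)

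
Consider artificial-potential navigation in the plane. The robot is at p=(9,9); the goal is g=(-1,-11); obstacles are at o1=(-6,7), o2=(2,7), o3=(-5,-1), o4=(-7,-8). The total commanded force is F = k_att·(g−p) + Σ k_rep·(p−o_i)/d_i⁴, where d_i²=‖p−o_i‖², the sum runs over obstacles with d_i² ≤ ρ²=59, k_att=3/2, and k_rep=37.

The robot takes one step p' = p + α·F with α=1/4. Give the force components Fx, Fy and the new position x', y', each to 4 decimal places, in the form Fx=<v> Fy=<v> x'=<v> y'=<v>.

F_att = 3/2·(g−p) = 3/2·(-10,-20) = (-15.0000,-30.0000)
o1: d²=229 > ρ²=59 → inactive
o2: d²=53 ≤ ρ²=59; F_rep = 37·(7,2)/53² = (0.0922,0.0263)
o3: d²=296 > ρ²=59 → inactive
o4: d²=545 > ρ²=59 → inactive
F = F_att + ΣF_rep = (-14.9078,-29.9737)
p' = p + 1/4·F = (5.2731,1.5066)

Fx=-14.9078 Fy=-29.9737 x'=5.2731 y'=1.5066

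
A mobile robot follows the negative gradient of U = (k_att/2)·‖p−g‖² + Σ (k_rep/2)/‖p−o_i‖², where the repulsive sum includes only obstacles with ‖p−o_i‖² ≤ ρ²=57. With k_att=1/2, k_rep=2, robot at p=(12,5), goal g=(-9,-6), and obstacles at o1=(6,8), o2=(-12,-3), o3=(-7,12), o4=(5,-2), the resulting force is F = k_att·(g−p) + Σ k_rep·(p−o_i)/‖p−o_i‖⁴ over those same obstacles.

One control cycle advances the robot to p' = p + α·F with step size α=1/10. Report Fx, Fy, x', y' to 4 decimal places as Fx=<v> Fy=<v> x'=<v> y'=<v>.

Fx=-10.4941 Fy=-5.5030 x'=10.9506 y'=4.4497

F_att = 1/2·(g−p) = 1/2·(-21,-11) = (-10.5000,-5.5000)
o1: d²=45 ≤ ρ²=57; F_rep = 2·(6,-3)/45² = (0.0059,-0.0030)
o2: d²=640 > ρ²=57 → inactive
o3: d²=410 > ρ²=57 → inactive
o4: d²=98 > ρ²=57 → inactive
F = F_att + ΣF_rep = (-10.4941,-5.5030)
p' = p + 1/10·F = (10.9506,4.4497)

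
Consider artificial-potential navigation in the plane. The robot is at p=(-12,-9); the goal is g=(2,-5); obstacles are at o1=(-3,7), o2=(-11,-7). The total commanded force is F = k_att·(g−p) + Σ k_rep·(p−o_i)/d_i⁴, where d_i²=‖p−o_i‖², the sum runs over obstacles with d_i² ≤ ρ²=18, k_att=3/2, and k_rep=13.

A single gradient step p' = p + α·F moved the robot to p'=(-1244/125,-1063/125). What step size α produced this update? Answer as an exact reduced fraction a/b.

F_att = 3/2·(g−p) = 3/2·(14,4) = (21.0000,6.0000)
o1: d²=337 > ρ²=18 → inactive
o2: d²=5 ≤ ρ²=18; F_rep = 13·(-1,-2)/5² = (-0.5200,-1.0400)
F = F_att + ΣF_rep = (20.4800,4.9600)
Δp = p'−p = (2.0480,0.4960); α = Δx/Fx = (256/125) / (512/25) = 1/10
check: Δy/Fy = (62/125) / (124/25) = 1/10 ✓

α = 1/10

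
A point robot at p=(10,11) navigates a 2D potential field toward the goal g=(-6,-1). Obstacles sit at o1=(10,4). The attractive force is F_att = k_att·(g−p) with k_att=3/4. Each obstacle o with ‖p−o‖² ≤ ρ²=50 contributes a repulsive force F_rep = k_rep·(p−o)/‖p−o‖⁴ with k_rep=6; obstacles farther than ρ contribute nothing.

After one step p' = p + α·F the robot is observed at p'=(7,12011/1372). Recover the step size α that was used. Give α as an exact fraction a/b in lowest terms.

F_att = 3/4·(g−p) = 3/4·(-16,-12) = (-12.0000,-9.0000)
o1: d²=49 ≤ ρ²=50; F_rep = 6·(0,7)/49² = (0.0000,0.0175)
F = F_att + ΣF_rep = (-12.0000,-8.9825)
Δp = p'−p = (-3.0000,-2.2456); α = Δx/Fx = (-3) / (-12) = 1/4
check: Δy/Fy = (-3081/1372) / (-3081/343) = 1/4 ✓

α = 1/4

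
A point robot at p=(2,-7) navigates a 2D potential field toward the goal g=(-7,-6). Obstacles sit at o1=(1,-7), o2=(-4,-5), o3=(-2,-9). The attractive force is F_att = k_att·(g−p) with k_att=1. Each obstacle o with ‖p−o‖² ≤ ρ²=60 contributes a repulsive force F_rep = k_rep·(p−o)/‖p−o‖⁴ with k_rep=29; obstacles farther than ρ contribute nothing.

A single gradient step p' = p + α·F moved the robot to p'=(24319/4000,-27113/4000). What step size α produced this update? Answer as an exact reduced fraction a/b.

α = 1/5

F_att = 1·(g−p) = 1·(-9,1) = (-9.0000,1.0000)
o1: d²=1 ≤ ρ²=60; F_rep = 29·(1,0)/1² = (29.0000,0.0000)
o2: d²=40 ≤ ρ²=60; F_rep = 29·(6,-2)/40² = (0.1087,-0.0362)
o3: d²=20 ≤ ρ²=60; F_rep = 29·(4,2)/20² = (0.2900,0.1450)
F = F_att + ΣF_rep = (20.3987,1.1087)
Δp = p'−p = (4.0797,0.2218); α = Δx/Fx = (16319/4000) / (16319/800) = 1/5
check: Δy/Fy = (887/4000) / (887/800) = 1/5 ✓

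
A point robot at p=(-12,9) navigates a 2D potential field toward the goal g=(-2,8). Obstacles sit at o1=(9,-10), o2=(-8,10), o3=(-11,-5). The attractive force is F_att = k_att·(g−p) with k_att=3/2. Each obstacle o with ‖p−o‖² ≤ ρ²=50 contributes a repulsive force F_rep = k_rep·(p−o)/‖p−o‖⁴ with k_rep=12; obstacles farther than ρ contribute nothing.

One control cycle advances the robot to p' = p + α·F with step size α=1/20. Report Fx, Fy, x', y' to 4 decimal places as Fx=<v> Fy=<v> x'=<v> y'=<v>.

Fx=14.8339 Fy=-1.5415 x'=-11.2583 y'=8.9229

F_att = 3/2·(g−p) = 3/2·(10,-1) = (15.0000,-1.5000)
o1: d²=802 > ρ²=50 → inactive
o2: d²=17 ≤ ρ²=50; F_rep = 12·(-4,-1)/17² = (-0.1661,-0.0415)
o3: d²=197 > ρ²=50 → inactive
F = F_att + ΣF_rep = (14.8339,-1.5415)
p' = p + 1/20·F = (-11.2583,8.9229)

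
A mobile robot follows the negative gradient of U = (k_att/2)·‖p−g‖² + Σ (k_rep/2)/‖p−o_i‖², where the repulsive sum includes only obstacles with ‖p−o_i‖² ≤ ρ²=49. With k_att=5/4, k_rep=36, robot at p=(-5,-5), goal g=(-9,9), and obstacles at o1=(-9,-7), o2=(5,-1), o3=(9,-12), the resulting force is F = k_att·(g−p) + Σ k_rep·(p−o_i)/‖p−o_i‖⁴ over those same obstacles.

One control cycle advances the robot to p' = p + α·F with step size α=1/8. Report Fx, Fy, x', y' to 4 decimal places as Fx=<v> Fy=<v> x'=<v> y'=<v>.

Fx=-4.6400 Fy=17.6800 x'=-5.5800 y'=-2.7900

F_att = 5/4·(g−p) = 5/4·(-4,14) = (-5.0000,17.5000)
o1: d²=20 ≤ ρ²=49; F_rep = 36·(4,2)/20² = (0.3600,0.1800)
o2: d²=116 > ρ²=49 → inactive
o3: d²=245 > ρ²=49 → inactive
F = F_att + ΣF_rep = (-4.6400,17.6800)
p' = p + 1/8·F = (-5.5800,-2.7900)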